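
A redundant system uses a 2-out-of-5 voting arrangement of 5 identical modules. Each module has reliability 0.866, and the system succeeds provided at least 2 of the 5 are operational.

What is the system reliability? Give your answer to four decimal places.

0.9986

R = Σ_{i=2}^{5} C(5,i) p^i (1−p)^{5−i} with p = 0.866
C(5,2)·0.866^2·0.134^3 = 0.018045
C(5,3)·0.866^3·0.134^2 = 0.116617
C(5,4)·0.866^4·0.134^1 = 0.376831
C(5,5)·0.866^5·0.134^0 = 0.487068
Sum = 0.9986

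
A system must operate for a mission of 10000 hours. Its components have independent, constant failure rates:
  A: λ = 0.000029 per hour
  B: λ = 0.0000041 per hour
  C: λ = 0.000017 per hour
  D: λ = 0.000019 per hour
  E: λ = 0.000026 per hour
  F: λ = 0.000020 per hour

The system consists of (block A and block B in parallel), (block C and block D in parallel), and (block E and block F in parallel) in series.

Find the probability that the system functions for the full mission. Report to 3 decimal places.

R(A) = exp(−0.000029 × 10000) = 0.74826
R(B) = exp(−0.0000041 × 10000) = 0.95983
R(C) = exp(−0.000017 × 10000) = 0.84366
R(D) = exp(−0.000019 × 10000) = 0.82696
R(E) = exp(−0.000026 × 10000) = 0.77105
R(F) = exp(−0.000020 × 10000) = 0.81873
Parallel (A and B): 1 − (1 − 0.74826)(1 − 0.95983) = 0.98989
Parallel (C and D): 1 − (1 − 0.84366)(1 − 0.82696) = 0.97295
Parallel (E and F): 1 − (1 − 0.77105)(1 − 0.81873) = 0.95850
Series ([0.98989], [0.97295], and [0.95850]): 0.98989 × 0.97295 × 0.95850 = 0.923

0.923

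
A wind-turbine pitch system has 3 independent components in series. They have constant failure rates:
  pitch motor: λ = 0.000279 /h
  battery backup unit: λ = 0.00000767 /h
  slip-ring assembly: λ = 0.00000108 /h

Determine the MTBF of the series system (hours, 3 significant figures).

Series of exponential components: λ_sys = Σ λ_i
λ_sys = 0.000279 + 0.00000767 + 0.00000108 = 2.8775e-04 /h
MTBF = 1 / λ_sys = 3480 h

3480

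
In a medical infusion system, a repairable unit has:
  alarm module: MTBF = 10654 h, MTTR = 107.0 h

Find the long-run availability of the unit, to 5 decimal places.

A(alarm module) = MTBF/(MTBF+MTTR) = 10654/(10654+107.0) = 0.99006

0.99006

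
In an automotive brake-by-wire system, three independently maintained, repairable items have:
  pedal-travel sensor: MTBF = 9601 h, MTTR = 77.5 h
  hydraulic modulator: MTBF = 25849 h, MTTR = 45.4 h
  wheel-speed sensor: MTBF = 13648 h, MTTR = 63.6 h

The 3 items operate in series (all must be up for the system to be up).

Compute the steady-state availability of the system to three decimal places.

0.986

A(pedal-travel sensor) = MTBF/(MTBF+MTTR) = 9601/(9601+77.5) = 0.991993
A(hydraulic modulator) = MTBF/(MTBF+MTTR) = 25849/(25849+45.4) = 0.998247
A(wheel-speed sensor) = MTBF/(MTBF+MTTR) = 13648/(13648+63.6) = 0.995362
Series availability: 0.991993 × 0.998247 × 0.995362 = 0.986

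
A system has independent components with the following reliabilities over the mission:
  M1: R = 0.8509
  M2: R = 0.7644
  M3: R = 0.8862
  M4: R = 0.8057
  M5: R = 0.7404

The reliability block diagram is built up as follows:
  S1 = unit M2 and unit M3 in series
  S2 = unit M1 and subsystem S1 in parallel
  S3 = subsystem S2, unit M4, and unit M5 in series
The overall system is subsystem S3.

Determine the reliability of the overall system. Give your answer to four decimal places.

Series (M2 and M3): 0.764400 × 0.886200 = 0.677411
Parallel (M1 and [0.677411]): 1 − (1 − 0.850900)(1 − 0.677411) = 0.951902
Series ([0.951902], M4, and M5): 0.951902 × 0.805700 × 0.740400 = 0.5678

0.5678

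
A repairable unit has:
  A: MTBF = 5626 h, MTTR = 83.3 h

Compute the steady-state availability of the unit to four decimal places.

A(A) = MTBF/(MTBF+MTTR) = 5626/(5626+83.3) = 0.9854

0.9854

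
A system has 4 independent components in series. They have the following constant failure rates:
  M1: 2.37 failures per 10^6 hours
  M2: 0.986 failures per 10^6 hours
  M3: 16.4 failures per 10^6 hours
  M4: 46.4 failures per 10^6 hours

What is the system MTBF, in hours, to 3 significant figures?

Series of exponential components: λ_sys = Σ λ_i
λ_sys = 0.00000237 + 0.000000986 + 0.0000164 + 0.0000464 = 6.6156e-05 /h
MTBF = 1 / λ_sys = 15100 h

15100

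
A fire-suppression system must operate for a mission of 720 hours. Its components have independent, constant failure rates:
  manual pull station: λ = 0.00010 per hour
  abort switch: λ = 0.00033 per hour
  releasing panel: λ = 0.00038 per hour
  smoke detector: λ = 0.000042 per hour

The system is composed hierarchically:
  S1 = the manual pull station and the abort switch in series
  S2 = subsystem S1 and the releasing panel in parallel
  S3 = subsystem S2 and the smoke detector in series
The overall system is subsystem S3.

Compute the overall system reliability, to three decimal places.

R(manual pull station) = exp(−0.00010 × 720) = 0.93053
R(abort switch) = exp(−0.00033 × 720) = 0.78852
R(releasing panel) = exp(−0.00038 × 720) = 0.76064
R(smoke detector) = exp(−0.000042 × 720) = 0.97021
Series (manual pull station and abort switch): 0.93053 × 0.78852 = 0.73374
Parallel ([0.73374] and releasing panel): 1 − (1 − 0.73374)(1 − 0.76064) = 0.93627
Series ([0.93627] and smoke detector): 0.93627 × 0.97021 = 0.908

0.908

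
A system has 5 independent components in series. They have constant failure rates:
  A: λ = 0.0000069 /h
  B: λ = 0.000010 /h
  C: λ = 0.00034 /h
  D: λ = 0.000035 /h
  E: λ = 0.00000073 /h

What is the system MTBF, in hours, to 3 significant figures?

Series of exponential components: λ_sys = Σ λ_i
λ_sys = 0.0000069 + 0.000010 + 0.00034 + 0.000035 + 0.00000073 = 3.9263e-04 /h
MTBF = 1 / λ_sys = 2550 h

2550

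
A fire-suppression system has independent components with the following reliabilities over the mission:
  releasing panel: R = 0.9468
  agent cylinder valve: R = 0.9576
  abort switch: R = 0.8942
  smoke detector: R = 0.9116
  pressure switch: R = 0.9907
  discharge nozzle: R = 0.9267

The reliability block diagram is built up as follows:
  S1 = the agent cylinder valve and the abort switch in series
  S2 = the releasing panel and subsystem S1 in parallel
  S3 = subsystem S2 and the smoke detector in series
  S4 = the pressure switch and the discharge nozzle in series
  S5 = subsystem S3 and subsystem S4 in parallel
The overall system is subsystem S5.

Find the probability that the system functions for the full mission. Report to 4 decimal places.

0.9922

Series (agent cylinder valve and abort switch): 0.957600 × 0.894200 = 0.856286
Parallel (releasing panel and [0.856286]): 1 − (1 − 0.946800)(1 − 0.856286) = 0.992354
Series ([0.992354] and smoke detector): 0.992354 × 0.911600 = 0.904630
Series (pressure switch and discharge nozzle): 0.990700 × 0.926700 = 0.918082
Parallel ([0.904630] and [0.918082]): 1 − (1 − 0.904630)(1 − 0.918082) = 0.9922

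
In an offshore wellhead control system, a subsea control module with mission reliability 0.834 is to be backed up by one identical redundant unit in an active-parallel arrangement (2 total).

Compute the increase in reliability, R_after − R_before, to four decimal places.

R_before = 0.834
R_after = 1 − (1 − 0.834)^2 = 0.9724
ΔR = 0.9724 − 0.834 = 0.1384

0.1384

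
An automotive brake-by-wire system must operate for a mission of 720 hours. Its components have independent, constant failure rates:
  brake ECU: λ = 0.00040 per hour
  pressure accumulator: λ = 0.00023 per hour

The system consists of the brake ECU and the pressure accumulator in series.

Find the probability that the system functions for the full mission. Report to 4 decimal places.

0.6353

R(brake ECU) = exp(−0.00040 × 720) = 0.749762
R(pressure accumulator) = exp(−0.00023 × 720) = 0.847385
Series (brake ECU and pressure accumulator): 0.749762 × 0.847385 = 0.6353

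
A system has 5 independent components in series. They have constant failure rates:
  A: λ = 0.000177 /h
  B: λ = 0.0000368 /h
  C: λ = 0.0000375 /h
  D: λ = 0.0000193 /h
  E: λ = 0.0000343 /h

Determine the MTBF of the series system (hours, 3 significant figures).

Series of exponential components: λ_sys = Σ λ_i
λ_sys = 0.000177 + 0.0000368 + 0.0000375 + 0.0000193 + 0.0000343 = 3.0490e-04 /h
MTBF = 1 / λ_sys = 3280 h

3280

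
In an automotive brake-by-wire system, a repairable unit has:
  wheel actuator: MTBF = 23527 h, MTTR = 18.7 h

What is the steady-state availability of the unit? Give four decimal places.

A(wheel actuator) = MTBF/(MTBF+MTTR) = 23527/(23527+18.7) = 0.9992

0.9992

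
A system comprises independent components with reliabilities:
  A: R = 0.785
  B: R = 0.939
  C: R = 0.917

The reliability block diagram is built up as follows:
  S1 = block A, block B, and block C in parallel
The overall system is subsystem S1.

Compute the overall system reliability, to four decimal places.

0.9989

Parallel (A, B, and C): 1 − (1 − 0.785000)(1 − 0.939000)(1 − 0.917000) = 0.9989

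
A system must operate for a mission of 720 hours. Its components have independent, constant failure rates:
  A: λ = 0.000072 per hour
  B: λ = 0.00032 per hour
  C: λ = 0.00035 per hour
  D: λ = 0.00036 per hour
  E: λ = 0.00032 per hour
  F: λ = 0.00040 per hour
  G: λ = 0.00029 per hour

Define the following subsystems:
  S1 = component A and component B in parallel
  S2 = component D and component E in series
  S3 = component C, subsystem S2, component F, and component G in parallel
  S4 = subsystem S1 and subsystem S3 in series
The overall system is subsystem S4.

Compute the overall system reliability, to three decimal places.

0.986

R(A) = exp(−0.000072 × 720) = 0.94948
R(B) = exp(−0.00032 × 720) = 0.79422
R(C) = exp(−0.00035 × 720) = 0.77724
R(D) = exp(−0.00036 × 720) = 0.77167
R(E) = exp(−0.00032 × 720) = 0.79422
R(F) = exp(−0.00040 × 720) = 0.74976
R(G) = exp(−0.00029 × 720) = 0.81156
Parallel (A and B): 1 − (1 − 0.94948)(1 − 0.79422) = 0.98960
Series (D and E): 0.77167 × 0.79422 = 0.61288
Parallel (C, [0.61288], F, and G): 1 − (1 − 0.77724)(1 − 0.61288)(1 − 0.74976)(1 − 0.81156) = 0.99593
Series ([0.98960] and [0.99593]): 0.98960 × 0.99593 = 0.986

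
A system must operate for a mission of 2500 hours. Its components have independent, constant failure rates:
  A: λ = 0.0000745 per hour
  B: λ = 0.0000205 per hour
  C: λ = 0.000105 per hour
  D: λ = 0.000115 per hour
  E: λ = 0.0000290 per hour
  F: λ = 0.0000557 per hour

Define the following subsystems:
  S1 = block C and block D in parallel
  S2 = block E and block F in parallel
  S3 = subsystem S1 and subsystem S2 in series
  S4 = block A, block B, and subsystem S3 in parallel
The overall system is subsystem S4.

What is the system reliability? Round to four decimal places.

R(A) = exp(−0.0000745 × 2500) = 0.830066
R(B) = exp(−0.0000205 × 2500) = 0.950041
R(C) = exp(−0.000105 × 2500) = 0.769126
R(D) = exp(−0.000115 × 2500) = 0.750137
R(E) = exp(−0.0000290 × 2500) = 0.930066
R(F) = exp(−0.0000557 × 2500) = 0.870010
Parallel (C and D): 1 − (1 − 0.769126)(1 − 0.750137) = 0.942313
Parallel (E and F): 1 − (1 − 0.930066)(1 − 0.870010) = 0.990909
Series ([0.942313] and [0.990909]): 0.942313 × 0.990909 = 0.933746
Parallel (A, B, and [0.933746]): 1 − (1 − 0.830066)(1 − 0.950041)(1 − 0.933746) = 0.9994

0.9994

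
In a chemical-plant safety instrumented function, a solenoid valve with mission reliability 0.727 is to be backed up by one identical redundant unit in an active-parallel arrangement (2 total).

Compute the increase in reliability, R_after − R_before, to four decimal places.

0.1985

R_before = 0.727
R_after = 1 − (1 − 0.727)^2 = 0.9255
ΔR = 0.9255 − 0.727 = 0.1985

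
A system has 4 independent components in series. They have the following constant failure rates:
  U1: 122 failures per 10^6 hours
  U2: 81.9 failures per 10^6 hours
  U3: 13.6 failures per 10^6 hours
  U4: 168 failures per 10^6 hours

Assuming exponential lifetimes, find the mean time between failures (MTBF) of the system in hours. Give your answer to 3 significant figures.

2590

Series of exponential components: λ_sys = Σ λ_i
λ_sys = 0.000122 + 0.0000819 + 0.0000136 + 0.000168 = 3.8550e-04 /h
MTBF = 1 / λ_sys = 2590 h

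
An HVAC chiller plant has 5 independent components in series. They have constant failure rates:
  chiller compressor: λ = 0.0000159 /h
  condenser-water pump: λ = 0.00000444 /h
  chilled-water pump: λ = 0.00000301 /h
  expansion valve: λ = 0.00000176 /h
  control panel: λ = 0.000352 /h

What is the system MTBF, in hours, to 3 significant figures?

Series of exponential components: λ_sys = Σ λ_i
λ_sys = 0.0000159 + 0.00000444 + 0.00000301 + 0.00000176 + 0.000352 = 3.7711e-04 /h
MTBF = 1 / λ_sys = 2650 h

2650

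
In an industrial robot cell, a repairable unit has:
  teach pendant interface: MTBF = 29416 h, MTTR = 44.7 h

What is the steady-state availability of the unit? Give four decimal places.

0.9985

A(teach pendant interface) = MTBF/(MTBF+MTTR) = 29416/(29416+44.7) = 0.9985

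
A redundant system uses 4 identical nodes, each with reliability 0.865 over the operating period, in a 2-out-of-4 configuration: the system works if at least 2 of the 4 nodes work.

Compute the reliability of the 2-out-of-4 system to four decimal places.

0.9912

R = Σ_{i=2}^{4} C(4,i) p^i (1−p)^{4−i} with p = 0.865
C(4,2)·0.865^2·0.135^2 = 0.081818
C(4,3)·0.865^3·0.135^1 = 0.349496
C(4,4)·0.865^4·0.135^0 = 0.559841
Sum = 0.9912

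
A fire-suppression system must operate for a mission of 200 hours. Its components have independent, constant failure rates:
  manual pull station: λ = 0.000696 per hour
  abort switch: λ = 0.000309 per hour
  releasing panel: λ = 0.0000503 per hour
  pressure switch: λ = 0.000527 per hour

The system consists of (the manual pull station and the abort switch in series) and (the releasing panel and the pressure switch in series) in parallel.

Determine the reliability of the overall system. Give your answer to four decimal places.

0.9801

R(manual pull station) = exp(−0.000696 × 200) = 0.870054
R(abort switch) = exp(−0.000309 × 200) = 0.940071
R(releasing panel) = exp(−0.0000503 × 200) = 0.989990
R(pressure switch) = exp(−0.000527 × 200) = 0.899964
Series (manual pull station and abort switch): 0.870054 × 0.940071 = 0.817913
Series (releasing panel and pressure switch): 0.989990 × 0.899964 = 0.890955
Parallel ([0.817913] and [0.890955]): 1 − (1 − 0.817913)(1 − 0.890955) = 0.9801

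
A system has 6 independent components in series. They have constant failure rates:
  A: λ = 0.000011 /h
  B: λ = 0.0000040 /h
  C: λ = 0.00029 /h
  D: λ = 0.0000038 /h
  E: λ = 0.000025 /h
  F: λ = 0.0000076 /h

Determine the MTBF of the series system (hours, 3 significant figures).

2930

Series of exponential components: λ_sys = Σ λ_i
λ_sys = 0.000011 + 0.0000040 + 0.00029 + 0.0000038 + 0.000025 + 0.0000076 = 3.4140e-04 /h
MTBF = 1 / λ_sys = 2930 h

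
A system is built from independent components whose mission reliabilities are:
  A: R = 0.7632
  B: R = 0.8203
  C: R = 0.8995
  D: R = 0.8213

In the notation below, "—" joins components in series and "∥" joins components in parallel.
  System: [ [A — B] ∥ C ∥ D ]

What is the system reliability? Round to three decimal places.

Series (A and B): 0.76320 × 0.82030 = 0.62605
Parallel ([0.62605], C, and D): 1 − (1 − 0.62605)(1 − 0.89950)(1 − 0.82130) = 0.993

0.993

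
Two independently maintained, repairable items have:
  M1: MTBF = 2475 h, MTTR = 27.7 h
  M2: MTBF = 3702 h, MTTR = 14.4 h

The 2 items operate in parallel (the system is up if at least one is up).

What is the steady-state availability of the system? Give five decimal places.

0.99996

A(M1) = MTBF/(MTBF+MTTR) = 2475/(2475+27.7) = 0.988932
A(M2) = MTBF/(MTBF+MTTR) = 3702/(3702+14.4) = 0.996125
Parallel availability: 1 − (1 − 0.988932)(1 − 0.996125) = 0.99996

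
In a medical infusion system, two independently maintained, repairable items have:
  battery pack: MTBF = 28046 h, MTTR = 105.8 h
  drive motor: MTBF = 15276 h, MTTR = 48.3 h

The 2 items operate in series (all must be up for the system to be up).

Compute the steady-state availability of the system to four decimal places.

A(battery pack) = MTBF/(MTBF+MTTR) = 28046/(28046+105.8) = 0.996242
A(drive motor) = MTBF/(MTBF+MTTR) = 15276/(15276+48.3) = 0.996848
Series availability: 0.996242 × 0.996848 = 0.9931

0.9931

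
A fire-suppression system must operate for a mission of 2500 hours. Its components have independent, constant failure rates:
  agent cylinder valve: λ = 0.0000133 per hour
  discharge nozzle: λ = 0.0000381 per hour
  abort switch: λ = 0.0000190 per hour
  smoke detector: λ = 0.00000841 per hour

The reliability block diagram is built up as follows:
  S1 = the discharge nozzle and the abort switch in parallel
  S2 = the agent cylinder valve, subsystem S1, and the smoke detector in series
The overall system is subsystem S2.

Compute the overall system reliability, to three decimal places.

R(agent cylinder valve) = exp(−0.0000133 × 2500) = 0.96730
R(discharge nozzle) = exp(−0.0000381 × 2500) = 0.90915
R(abort switch) = exp(−0.0000190 × 2500) = 0.95361
R(smoke detector) = exp(−0.00000841 × 2500) = 0.97919
Parallel (discharge nozzle and abort switch): 1 − (1 − 0.90915)(1 − 0.95361) = 0.99579
Series (agent cylinder valve, [0.99579], and smoke detector): 0.96730 × 0.99579 × 0.97919 = 0.943

0.943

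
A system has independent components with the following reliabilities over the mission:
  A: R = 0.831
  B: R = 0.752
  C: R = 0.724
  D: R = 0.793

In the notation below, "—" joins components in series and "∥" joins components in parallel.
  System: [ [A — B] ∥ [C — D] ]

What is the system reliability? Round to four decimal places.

Series (A and B): 0.831000 × 0.752000 = 0.624912
Series (C and D): 0.724000 × 0.793000 = 0.574132
Parallel ([0.624912] and [0.574132]): 1 − (1 − 0.624912)(1 − 0.574132) = 0.8403

0.8403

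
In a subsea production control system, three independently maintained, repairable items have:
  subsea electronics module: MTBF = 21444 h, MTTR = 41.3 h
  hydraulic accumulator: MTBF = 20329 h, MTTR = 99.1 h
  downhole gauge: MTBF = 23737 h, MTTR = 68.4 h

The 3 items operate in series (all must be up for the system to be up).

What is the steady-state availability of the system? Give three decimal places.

A(subsea electronics module) = MTBF/(MTBF+MTTR) = 21444/(21444+41.3) = 0.998078
A(hydraulic accumulator) = MTBF/(MTBF+MTTR) = 20329/(20329+99.1) = 0.995149
A(downhole gauge) = MTBF/(MTBF+MTTR) = 23737/(23737+68.4) = 0.997127
Series availability: 0.998078 × 0.995149 × 0.997127 = 0.990

0.990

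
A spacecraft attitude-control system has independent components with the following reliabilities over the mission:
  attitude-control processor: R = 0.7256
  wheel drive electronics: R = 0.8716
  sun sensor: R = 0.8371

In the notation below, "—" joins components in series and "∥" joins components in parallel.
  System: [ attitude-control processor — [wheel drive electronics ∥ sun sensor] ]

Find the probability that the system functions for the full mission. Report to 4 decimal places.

0.7104

Parallel (wheel drive electronics and sun sensor): 1 − (1 − 0.871600)(1 − 0.837100) = 0.979084
Series (attitude-control processor and [0.979084]): 0.725600 × 0.979084 = 0.7104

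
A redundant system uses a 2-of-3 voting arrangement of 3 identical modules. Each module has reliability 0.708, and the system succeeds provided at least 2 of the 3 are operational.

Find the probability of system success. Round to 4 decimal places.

R = Σ_{i=2}^{3} C(3,i) p^i (1−p)^{3−i} with p = 0.708
C(3,2)·0.708^2·0.292^1 = 0.439107
C(3,3)·0.708^3·0.292^0 = 0.354895
Sum = 0.7940

0.7940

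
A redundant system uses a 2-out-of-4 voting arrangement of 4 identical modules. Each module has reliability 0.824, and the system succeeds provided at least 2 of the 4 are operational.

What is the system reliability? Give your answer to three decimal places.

0.981

R = Σ_{i=2}^{4} C(4,i) p^i (1−p)^{4−i} with p = 0.824
C(4,2)·0.824^2·0.176^2 = 0.12619
C(4,3)·0.824^3·0.176^1 = 0.39387
C(4,4)·0.824^4·0.176^0 = 0.46101
Sum = 0.981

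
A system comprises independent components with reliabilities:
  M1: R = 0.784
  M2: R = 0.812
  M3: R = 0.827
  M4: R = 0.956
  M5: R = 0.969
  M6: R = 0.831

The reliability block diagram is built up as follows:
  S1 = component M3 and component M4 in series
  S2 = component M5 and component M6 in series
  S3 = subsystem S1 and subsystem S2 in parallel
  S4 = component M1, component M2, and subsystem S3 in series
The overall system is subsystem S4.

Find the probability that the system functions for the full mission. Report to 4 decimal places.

0.6106

Series (M3 and M4): 0.827000 × 0.956000 = 0.790612
Series (M5 and M6): 0.969000 × 0.831000 = 0.805239
Parallel ([0.790612] and [0.805239]): 1 − (1 − 0.790612)(1 − 0.805239) = 0.959219
Series (M1, M2, and [0.959219]): 0.784000 × 0.812000 × 0.959219 = 0.6106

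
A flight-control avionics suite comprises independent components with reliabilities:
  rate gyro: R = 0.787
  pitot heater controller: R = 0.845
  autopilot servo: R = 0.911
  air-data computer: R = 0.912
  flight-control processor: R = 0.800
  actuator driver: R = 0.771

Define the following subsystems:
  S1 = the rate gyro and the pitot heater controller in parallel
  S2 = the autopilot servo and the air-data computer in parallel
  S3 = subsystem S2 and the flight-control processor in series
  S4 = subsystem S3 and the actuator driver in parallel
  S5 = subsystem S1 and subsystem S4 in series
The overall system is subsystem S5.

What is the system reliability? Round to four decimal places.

Parallel (rate gyro and pitot heater controller): 1 − (1 − 0.787000)(1 − 0.845000) = 0.966985
Parallel (autopilot servo and air-data computer): 1 − (1 − 0.911000)(1 − 0.912000) = 0.992168
Series ([0.992168] and flight-control processor): 0.992168 × 0.800000 = 0.793734
Parallel ([0.793734] and actuator driver): 1 − (1 − 0.793734)(1 − 0.771000) = 0.952765
Series ([0.966985] and [0.952765]): 0.966985 × 0.952765 = 0.9213

0.9213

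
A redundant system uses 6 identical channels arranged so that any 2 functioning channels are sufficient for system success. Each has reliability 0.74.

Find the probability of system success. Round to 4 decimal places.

0.9944

R = Σ_{i=2}^{6} C(6,i) p^i (1−p)^{6−i} with p = 0.74
C(6,2)·0.74^2·0.26^4 = 0.037536
C(6,3)·0.74^3·0.26^3 = 0.142444
C(6,4)·0.74^4·0.26^2 = 0.304064
C(6,5)·0.74^5·0.26^1 = 0.346165
C(6,6)·0.74^6·0.26^0 = 0.164206
Sum = 0.9944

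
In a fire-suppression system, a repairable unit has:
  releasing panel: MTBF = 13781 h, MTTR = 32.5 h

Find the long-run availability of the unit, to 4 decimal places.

A(releasing panel) = MTBF/(MTBF+MTTR) = 13781/(13781+32.5) = 0.9976

0.9976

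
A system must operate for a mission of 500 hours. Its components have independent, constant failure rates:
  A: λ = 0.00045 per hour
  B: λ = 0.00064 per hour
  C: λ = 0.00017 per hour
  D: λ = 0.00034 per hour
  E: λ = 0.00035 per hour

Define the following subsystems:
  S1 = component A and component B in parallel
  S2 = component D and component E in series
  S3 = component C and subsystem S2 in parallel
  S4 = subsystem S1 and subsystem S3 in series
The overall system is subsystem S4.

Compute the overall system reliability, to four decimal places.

0.9224

R(A) = exp(−0.00045 × 500) = 0.798516
R(B) = exp(−0.00064 × 500) = 0.726149
R(C) = exp(−0.00017 × 500) = 0.918512
R(D) = exp(−0.00034 × 500) = 0.843665
R(E) = exp(−0.00035 × 500) = 0.839457
Parallel (A and B): 1 − (1 − 0.798516)(1 − 0.726149) = 0.944823
Series (D and E): 0.843665 × 0.839457 = 0.708220
Parallel (C and [0.708220]): 1 − (1 − 0.918512)(1 − 0.708220) = 0.976223
Series ([0.944823] and [0.976223]): 0.944823 × 0.976223 = 0.9224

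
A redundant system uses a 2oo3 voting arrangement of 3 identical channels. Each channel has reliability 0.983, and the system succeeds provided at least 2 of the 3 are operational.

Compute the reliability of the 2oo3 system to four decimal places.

0.9991

R = Σ_{i=2}^{3} C(3,i) p^i (1−p)^{3−i} with p = 0.983
C(3,2)·0.983^2·0.017^1 = 0.049281
C(3,3)·0.983^3·0.017^0 = 0.949862
Sum = 0.9991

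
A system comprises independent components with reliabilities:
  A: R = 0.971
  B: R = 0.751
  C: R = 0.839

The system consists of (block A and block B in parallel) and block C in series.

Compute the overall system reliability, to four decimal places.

0.8329

Parallel (A and B): 1 − (1 − 0.971000)(1 − 0.751000) = 0.992779
Series ([0.992779] and C): 0.992779 × 0.839000 = 0.8329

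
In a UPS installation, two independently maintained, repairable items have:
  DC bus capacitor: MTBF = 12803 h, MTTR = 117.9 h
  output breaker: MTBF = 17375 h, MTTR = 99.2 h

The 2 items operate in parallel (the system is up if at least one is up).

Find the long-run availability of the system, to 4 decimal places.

0.9999

A(DC bus capacitor) = MTBF/(MTBF+MTTR) = 12803/(12803+117.9) = 0.990875
A(output breaker) = MTBF/(MTBF+MTTR) = 17375/(17375+99.2) = 0.994323
Parallel availability: 1 − (1 − 0.990875)(1 − 0.994323) = 0.9999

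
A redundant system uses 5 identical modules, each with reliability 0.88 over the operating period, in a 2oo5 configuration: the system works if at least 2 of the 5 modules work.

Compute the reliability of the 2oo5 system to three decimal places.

0.999

R = Σ_{i=2}^{5} C(5,i) p^i (1−p)^{5−i} with p = 0.88
C(5,2)·0.88^2·0.12^3 = 0.01338
C(5,3)·0.88^3·0.12^2 = 0.09813
C(5,4)·0.88^4·0.12^1 = 0.35982
C(5,5)·0.88^5·0.12^0 = 0.52773
Sum = 0.999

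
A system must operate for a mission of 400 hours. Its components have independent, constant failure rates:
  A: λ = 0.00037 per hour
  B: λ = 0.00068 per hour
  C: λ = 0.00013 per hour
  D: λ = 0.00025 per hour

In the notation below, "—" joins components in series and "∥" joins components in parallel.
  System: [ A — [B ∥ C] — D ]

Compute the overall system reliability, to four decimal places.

R(A) = exp(−0.00037 × 400) = 0.862431
R(B) = exp(−0.00068 × 400) = 0.761854
R(C) = exp(−0.00013 × 400) = 0.949329
R(D) = exp(−0.00025 × 400) = 0.904837
Parallel (B and C): 1 − (1 − 0.761854)(1 − 0.949329) = 0.987933
Series (A, [0.987933], and D): 0.862431 × 0.987933 × 0.904837 = 0.7709

0.7709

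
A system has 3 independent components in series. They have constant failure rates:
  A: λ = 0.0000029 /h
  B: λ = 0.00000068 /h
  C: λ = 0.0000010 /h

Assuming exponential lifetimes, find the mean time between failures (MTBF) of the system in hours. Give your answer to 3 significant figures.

Series of exponential components: λ_sys = Σ λ_i
λ_sys = 0.0000029 + 0.00000068 + 0.0000010 = 4.5800e-06 /h
MTBF = 1 / λ_sys = 218000 h

218000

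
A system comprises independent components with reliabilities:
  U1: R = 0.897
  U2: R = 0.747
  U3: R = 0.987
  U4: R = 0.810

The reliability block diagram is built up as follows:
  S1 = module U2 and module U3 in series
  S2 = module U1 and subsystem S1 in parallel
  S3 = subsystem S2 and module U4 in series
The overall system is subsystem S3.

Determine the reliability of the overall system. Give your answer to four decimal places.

0.7881

Series (U2 and U3): 0.747000 × 0.987000 = 0.737289
Parallel (U1 and [0.737289]): 1 − (1 − 0.897000)(1 − 0.737289) = 0.972941
Series ([0.972941] and U4): 0.972941 × 0.810000 = 0.7881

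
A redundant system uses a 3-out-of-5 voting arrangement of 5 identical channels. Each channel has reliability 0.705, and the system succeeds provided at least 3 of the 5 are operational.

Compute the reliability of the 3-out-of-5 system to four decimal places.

0.8435

R = Σ_{i=3}^{5} C(5,i) p^i (1−p)^{5−i} with p = 0.705
C(5,3)·0.705^3·0.295^2 = 0.304938
C(5,4)·0.705^4·0.295^1 = 0.364375
C(5,5)·0.705^5·0.295^0 = 0.174159
Sum = 0.8435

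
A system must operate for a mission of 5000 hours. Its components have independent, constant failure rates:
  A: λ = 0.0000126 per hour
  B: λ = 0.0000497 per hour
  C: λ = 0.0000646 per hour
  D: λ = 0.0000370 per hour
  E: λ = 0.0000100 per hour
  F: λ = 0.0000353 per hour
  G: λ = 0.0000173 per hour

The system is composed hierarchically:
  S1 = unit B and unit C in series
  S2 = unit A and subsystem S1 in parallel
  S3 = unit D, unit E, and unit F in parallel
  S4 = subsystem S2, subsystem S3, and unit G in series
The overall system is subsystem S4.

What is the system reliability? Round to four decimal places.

R(A) = exp(−0.0000126 × 5000) = 0.938943
R(B) = exp(−0.0000497 × 5000) = 0.779970
R(C) = exp(−0.0000646 × 5000) = 0.723974
R(D) = exp(−0.0000370 × 5000) = 0.831104
R(E) = exp(−0.0000100 × 5000) = 0.951229
R(F) = exp(−0.0000353 × 5000) = 0.838199
R(G) = exp(−0.0000173 × 5000) = 0.917136
Series (B and C): 0.779970 × 0.723974 = 0.564678
Parallel (A and [0.564678]): 1 − (1 − 0.938943)(1 − 0.564678) = 0.973421
Parallel (D, E, and F): 1 − (1 − 0.831104)(1 − 0.951229)(1 − 0.838199) = 0.998667
Series ([0.973421], [0.998667], and G): 0.973421 × 0.998667 × 0.917136 = 0.8916

0.8916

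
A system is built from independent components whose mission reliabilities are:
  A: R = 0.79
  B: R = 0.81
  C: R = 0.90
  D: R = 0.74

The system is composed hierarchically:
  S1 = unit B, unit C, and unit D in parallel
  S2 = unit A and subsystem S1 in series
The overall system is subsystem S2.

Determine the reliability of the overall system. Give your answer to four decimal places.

Parallel (B, C, and D): 1 − (1 − 0.810000)(1 − 0.900000)(1 − 0.740000) = 0.995060
Series (A and [0.995060]): 0.790000 × 0.995060 = 0.7861

0.7861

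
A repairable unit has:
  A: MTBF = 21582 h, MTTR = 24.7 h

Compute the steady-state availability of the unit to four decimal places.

0.9989

A(A) = MTBF/(MTBF+MTTR) = 21582/(21582+24.7) = 0.9989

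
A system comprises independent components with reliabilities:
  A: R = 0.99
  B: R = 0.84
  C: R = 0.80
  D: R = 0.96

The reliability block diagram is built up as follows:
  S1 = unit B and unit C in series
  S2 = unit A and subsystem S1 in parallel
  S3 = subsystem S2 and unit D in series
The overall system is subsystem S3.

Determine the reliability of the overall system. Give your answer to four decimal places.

Series (B and C): 0.840000 × 0.800000 = 0.672000
Parallel (A and [0.672000]): 1 − (1 − 0.990000)(1 − 0.672000) = 0.996720
Series ([0.996720] and D): 0.996720 × 0.960000 = 0.9569

0.9569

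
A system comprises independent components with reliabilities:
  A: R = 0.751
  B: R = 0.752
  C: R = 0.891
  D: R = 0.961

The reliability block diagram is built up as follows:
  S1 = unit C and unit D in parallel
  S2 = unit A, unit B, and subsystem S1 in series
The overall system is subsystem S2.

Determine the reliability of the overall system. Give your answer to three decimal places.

0.562

Parallel (C and D): 1 − (1 − 0.89100)(1 − 0.96100) = 0.99575
Series (A, B, and [0.99575]): 0.75100 × 0.75200 × 0.99575 = 0.562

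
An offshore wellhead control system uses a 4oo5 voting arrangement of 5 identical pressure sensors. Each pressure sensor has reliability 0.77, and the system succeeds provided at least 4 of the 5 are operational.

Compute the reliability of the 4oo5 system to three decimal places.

0.675

R = Σ_{i=4}^{5} C(5,i) p^i (1−p)^{5−i} with p = 0.77
C(5,4)·0.77^4·0.23^1 = 0.40426
C(5,5)·0.77^5·0.23^0 = 0.27068
Sum = 0.675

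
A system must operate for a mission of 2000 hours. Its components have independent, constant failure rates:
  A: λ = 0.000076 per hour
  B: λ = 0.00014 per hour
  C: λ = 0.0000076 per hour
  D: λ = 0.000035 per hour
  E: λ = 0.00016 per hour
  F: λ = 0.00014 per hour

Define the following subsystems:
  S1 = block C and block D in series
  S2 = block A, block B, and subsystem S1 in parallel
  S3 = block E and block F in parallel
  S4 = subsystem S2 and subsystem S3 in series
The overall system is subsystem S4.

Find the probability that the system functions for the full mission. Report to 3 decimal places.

0.930

R(A) = exp(−0.000076 × 2000) = 0.85899
R(B) = exp(−0.00014 × 2000) = 0.75578
R(C) = exp(−0.0000076 × 2000) = 0.98491
R(D) = exp(−0.000035 × 2000) = 0.93239
R(E) = exp(−0.00016 × 2000) = 0.72615
R(F) = exp(−0.00014 × 2000) = 0.75578
Series (C and D): 0.98491 × 0.93239 = 0.91832
Parallel (A, B, and [0.91832]): 1 − (1 − 0.85899)(1 − 0.75578)(1 − 0.91832) = 0.99719
Parallel (E and F): 1 − (1 − 0.72615)(1 − 0.75578) = 0.93312
Series ([0.99719] and [0.93312]): 0.99719 × 0.93312 = 0.930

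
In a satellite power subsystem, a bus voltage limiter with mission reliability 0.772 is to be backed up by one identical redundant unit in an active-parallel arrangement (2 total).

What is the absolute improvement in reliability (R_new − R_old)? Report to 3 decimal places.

0.176

R_before = 0.772
R_after = 1 − (1 − 0.772)^2 = 0.948
ΔR = 0.948 − 0.772 = 0.176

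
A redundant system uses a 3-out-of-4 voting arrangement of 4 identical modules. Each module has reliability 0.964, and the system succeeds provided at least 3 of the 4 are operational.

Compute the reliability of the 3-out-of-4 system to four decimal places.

R = Σ_{i=3}^{4} C(4,i) p^i (1−p)^{4−i} with p = 0.964
C(4,3)·0.964^3·0.036^1 = 0.129001
C(4,4)·0.964^4·0.036^0 = 0.863591
Sum = 0.9926

0.9926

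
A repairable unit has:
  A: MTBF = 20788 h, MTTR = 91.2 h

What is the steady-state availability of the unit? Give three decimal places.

0.996

A(A) = MTBF/(MTBF+MTTR) = 20788/(20788+91.2) = 0.996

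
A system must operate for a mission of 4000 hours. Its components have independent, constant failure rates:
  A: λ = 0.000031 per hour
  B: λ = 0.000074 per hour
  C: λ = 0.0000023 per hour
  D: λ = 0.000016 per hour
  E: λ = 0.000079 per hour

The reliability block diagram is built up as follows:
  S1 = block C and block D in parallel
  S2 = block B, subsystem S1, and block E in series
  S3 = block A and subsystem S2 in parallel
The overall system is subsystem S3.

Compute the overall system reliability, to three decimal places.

R(A) = exp(−0.000031 × 4000) = 0.88338
R(B) = exp(−0.000074 × 4000) = 0.74379
R(C) = exp(−0.0000023 × 4000) = 0.99084
R(D) = exp(−0.000016 × 4000) = 0.93800
R(E) = exp(−0.000079 × 4000) = 0.72906
Parallel (C and D): 1 − (1 − 0.99084)(1 − 0.93800) = 0.99943
Series (B, [0.99943], and E): 0.74379 × 0.99943 × 0.72906 = 0.54196
Parallel (A and [0.54196]): 1 − (1 − 0.88338)(1 − 0.54196) = 0.947

0.947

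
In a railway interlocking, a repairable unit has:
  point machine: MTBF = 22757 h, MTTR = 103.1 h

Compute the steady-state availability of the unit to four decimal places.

0.9955

A(point machine) = MTBF/(MTBF+MTTR) = 22757/(22757+103.1) = 0.9955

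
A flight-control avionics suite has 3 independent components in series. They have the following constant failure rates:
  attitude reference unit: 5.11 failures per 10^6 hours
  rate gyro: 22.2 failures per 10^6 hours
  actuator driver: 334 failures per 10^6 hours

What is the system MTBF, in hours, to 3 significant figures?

2770

Series of exponential components: λ_sys = Σ λ_i
λ_sys = 0.00000511 + 0.0000222 + 0.000334 = 3.6131e-04 /h
MTBF = 1 / λ_sys = 2770 h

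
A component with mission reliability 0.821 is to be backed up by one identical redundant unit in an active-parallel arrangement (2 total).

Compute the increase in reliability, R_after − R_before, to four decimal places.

R_before = 0.821
R_after = 1 − (1 − 0.821)^2 = 0.9680
ΔR = 0.9680 − 0.821 = 0.1470

0.1470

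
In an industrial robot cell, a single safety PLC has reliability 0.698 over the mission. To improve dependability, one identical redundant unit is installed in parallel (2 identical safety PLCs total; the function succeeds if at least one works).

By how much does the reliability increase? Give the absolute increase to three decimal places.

R_before = 0.698
R_after = 1 − (1 − 0.698)^2 = 0.909
ΔR = 0.909 − 0.698 = 0.211

0.211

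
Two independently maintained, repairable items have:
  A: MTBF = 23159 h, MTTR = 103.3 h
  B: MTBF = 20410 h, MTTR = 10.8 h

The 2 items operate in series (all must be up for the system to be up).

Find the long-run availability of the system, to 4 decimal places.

0.9950

A(A) = MTBF/(MTBF+MTTR) = 23159/(23159+103.3) = 0.995559
A(B) = MTBF/(MTBF+MTTR) = 20410/(20410+10.8) = 0.999471
Series availability: 0.995559 × 0.999471 = 0.9950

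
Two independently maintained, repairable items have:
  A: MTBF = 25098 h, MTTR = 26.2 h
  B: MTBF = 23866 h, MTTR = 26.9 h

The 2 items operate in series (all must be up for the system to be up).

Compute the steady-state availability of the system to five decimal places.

A(A) = MTBF/(MTBF+MTTR) = 25098/(25098+26.2) = 0.998957
A(B) = MTBF/(MTBF+MTTR) = 23866/(23866+26.9) = 0.998874
Series availability: 0.998957 × 0.998874 = 0.99783

0.99783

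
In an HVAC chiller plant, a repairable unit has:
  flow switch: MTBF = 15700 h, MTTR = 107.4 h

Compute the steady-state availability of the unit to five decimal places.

A(flow switch) = MTBF/(MTBF+MTTR) = 15700/(15700+107.4) = 0.99321

0.99321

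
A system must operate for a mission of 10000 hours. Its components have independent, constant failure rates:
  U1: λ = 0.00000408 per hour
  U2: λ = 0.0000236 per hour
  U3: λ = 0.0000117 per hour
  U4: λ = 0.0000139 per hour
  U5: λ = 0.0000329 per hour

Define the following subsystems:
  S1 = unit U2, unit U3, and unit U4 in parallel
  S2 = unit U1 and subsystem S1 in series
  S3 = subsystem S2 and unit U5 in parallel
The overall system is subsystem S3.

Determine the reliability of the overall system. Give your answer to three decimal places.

0.988

R(U1) = exp(−0.00000408 × 10000) = 0.96002
R(U2) = exp(−0.0000236 × 10000) = 0.78978
R(U3) = exp(−0.0000117 × 10000) = 0.88959
R(U4) = exp(−0.0000139 × 10000) = 0.87023
R(U5) = exp(−0.0000329 × 10000) = 0.71964
Parallel (U2, U3, and U4): 1 − (1 − 0.78978)(1 − 0.88959)(1 − 0.87023) = 0.99699
Series (U1 and [0.99699]): 0.96002 × 0.99699 = 0.95713
Parallel ([0.95713] and U5): 1 − (1 − 0.95713)(1 − 0.71964) = 0.988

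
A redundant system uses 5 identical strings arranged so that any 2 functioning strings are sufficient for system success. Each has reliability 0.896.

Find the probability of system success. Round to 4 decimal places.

R = Σ_{i=2}^{5} C(5,i) p^i (1−p)^{5−i} with p = 0.896
C(5,2)·0.896^2·0.104^3 = 0.009031
C(5,3)·0.896^3·0.104^2 = 0.077802
C(5,4)·0.896^4·0.104^1 = 0.335147
C(5,5)·0.896^5·0.104^0 = 0.577484
Sum = 0.9995

0.9995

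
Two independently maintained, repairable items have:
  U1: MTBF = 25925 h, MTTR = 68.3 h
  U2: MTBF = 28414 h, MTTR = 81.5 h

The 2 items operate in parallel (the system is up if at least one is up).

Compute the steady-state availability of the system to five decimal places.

0.99999

A(U1) = MTBF/(MTBF+MTTR) = 25925/(25925+68.3) = 0.997372
A(U2) = MTBF/(MTBF+MTTR) = 28414/(28414+81.5) = 0.997140
Parallel availability: 1 − (1 − 0.997372)(1 − 0.997140) = 0.99999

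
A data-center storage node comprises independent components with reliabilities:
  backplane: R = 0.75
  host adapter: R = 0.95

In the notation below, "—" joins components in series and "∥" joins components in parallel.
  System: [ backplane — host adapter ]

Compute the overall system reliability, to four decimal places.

Series (backplane and host adapter): 0.750000 × 0.950000 = 0.7125

0.7125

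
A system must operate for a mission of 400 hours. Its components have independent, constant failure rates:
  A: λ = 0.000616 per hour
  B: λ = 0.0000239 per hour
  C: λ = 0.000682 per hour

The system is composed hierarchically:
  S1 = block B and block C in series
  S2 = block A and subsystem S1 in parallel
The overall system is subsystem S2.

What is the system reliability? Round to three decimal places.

0.946

R(A) = exp(−0.000616 × 400) = 0.78161
R(B) = exp(−0.0000239 × 400) = 0.99049
R(C) = exp(−0.000682 × 400) = 0.76125
Series (B and C): 0.99049 × 0.76125 = 0.75401
Parallel (A and [0.75401]): 1 − (1 − 0.78161)(1 − 0.75401) = 0.946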